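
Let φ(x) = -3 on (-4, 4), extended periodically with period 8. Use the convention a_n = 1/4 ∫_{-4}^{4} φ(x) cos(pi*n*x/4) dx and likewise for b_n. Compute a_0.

-6

a_0 = 1/4 ∫_{-4}^{4} φ(x) dx = 1/4 · (-24) = -6.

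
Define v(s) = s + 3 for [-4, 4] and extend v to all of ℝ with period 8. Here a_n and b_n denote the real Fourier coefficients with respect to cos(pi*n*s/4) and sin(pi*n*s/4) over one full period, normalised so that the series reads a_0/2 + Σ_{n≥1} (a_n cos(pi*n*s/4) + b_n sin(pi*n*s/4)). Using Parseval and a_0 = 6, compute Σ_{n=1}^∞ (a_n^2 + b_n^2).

Parseval: a_0^2/2 + Σ_{n≥1} (a_n^2+b_n^2) = 1/4 ∫_{-4}^{4} v(s)^2 ds = 86/3.
Subtract a_0^2/2 = 18: Σ (a_n^2+b_n^2) = 32/3.

32/3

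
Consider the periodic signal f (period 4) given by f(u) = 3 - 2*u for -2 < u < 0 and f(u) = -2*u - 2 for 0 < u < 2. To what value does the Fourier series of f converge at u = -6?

u = -6 differs from u = 2 by -2 full period(s), and the series is 4-periodic.
At u = 2 the one-sided limits are f(2^-) = -6 and f(2^+) = 7.
By Dirichlet's theorem the series converges to their average, [(-6) + (7)]/2 = 1/2.

1/2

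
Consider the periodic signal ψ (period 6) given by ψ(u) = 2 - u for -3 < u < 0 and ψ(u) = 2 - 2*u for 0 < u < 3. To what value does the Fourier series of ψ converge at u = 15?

u = 15 differs from u = 3 by 2 full period(s), and the series is 6-periodic.
At u = 3 the one-sided limits are ψ(3^-) = -4 and ψ(3^+) = 5.
By Dirichlet's theorem the series converges to their average, [(-4) + (5)]/2 = 1/2.

1/2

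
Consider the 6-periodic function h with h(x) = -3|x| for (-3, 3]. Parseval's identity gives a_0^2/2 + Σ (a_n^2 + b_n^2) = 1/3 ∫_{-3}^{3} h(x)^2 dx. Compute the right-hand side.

1/3 ∫_{-3}^{3} h(x)^2 dx = 1/3 · (162) = 54.

54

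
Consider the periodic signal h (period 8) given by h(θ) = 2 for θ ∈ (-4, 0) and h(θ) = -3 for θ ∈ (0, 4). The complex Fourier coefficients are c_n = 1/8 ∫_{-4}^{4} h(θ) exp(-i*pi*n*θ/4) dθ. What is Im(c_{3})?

5/(3*pi)

Since h is real-valued, Im(c_{3}) = -1/8 ∫_{-4}^{4} h(θ) sin(3*pi*θ/4) dθ = -b_{3}/2.
Split the integral at the breakpoints.
Directly, an antiderivative of (2) sin(3*pi*θ/4) is -8*cos(3*pi*θ/4)/(3*pi); evaluating from -4 to 0: ∫_{-4}^{0} (2) sin(3*pi*θ/4) dθ = (-8/(3*pi)) - (8/(3*pi)) = -16/(3*pi).
Directly, an antiderivative of (-3) sin(3*pi*θ/4) is 4*cos(3*pi*θ/4)/pi; evaluating from 0 to 4: ∫_{0}^{4} (-3) sin(3*pi*θ/4) dθ = (-4/pi) - (4/pi) = -8/pi.
So ∫_{-4}^{4} h(θ) sin(3*pi*θ/4) dθ = -40/(3*pi).
Hence Im(c_{3}) = (-1/8)·(-40/(3*pi)) = 5/(3*pi).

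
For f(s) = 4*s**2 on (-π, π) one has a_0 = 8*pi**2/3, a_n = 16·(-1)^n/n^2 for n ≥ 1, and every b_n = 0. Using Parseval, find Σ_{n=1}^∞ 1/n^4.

pi**4/90

Parseval: a_0^2/2 + Σ a_n^2 = (1/π) ∫_{-π}^{π} f(s)^2 ds = 32*pi**4/5.
Subtract a_0^2/2 = 32*pi**4/9: Σ a_n^2 = 128*pi**4/45.
Since a_n^2 = 256/n^4, Σ 1/n^4 = pi**4/90.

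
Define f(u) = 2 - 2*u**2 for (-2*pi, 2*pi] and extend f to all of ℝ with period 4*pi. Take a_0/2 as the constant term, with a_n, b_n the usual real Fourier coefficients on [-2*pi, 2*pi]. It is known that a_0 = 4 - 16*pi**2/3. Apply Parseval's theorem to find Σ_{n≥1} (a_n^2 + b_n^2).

Parseval: a_0^2/2 + Σ_{n≥1} (a_n^2+b_n^2) = (1/(2*pi)) ∫_{-2*pi}^{2*pi} f(u)^2 du = -64*pi**2/3 + 8 + 128*pi**4/5.
Subtract a_0^2/2 = 8*(3 - 4*pi**2)**2/9: Σ (a_n^2+b_n^2) = 512*pi**4/45.

512*pi**4/45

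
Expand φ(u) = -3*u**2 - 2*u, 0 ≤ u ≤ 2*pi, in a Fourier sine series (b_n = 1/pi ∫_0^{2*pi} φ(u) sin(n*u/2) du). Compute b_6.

4/3 + 4*pi

b_6 = 1/pi ∫_0^{2*pi} (-3*u**2 - 2*u) sin(3*u) du.
Integrating by parts twice (tabular method), an antiderivative of (-3*u**2 - 2*u) sin(3*u) is u**2*cos(3*u) - 2*u*sin(3*u)/3 + 2*u*cos(3*u)/3 - 2*sin(3*u)/9 - 2*cos(3*u)/9; evaluating from 0 to 2*pi: ∫_{0}^{2*pi} (-3*u**2 - 2*u) sin(3*u) du = (-2/9 + 4*pi/3 + 4*pi**2) - (-2/9) = 4*pi*(1 + 3*pi)/3.
Hence b_6 = (1/pi)·(4*pi*(1 + 3*pi)/3) = 4/3 + 4*pi.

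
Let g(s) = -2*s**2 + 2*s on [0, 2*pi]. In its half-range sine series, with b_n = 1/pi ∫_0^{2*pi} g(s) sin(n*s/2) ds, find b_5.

b_5 = 1/pi ∫_0^{2*pi} (-2*s**2 + 2*s) sin(5*s/2) ds.
Integrating by parts twice (tabular method), an antiderivative of (-2*s**2 + 2*s) sin(5*s/2) is 4*s**2*cos(5*s/2)/5 - 16*s*sin(5*s/2)/25 - 4*s*cos(5*s/2)/5 + 8*sin(5*s/2)/25 - 32*cos(5*s/2)/125; evaluating from 0 to 2*pi: ∫_{0}^{2*pi} (-2*s**2 + 2*s) sin(5*s/2) ds = (-16*pi**2/5 + 32/125 + 8*pi/5) - (-32/125) = -16*pi**2/5 + 64/125 + 8*pi/5.
Hence b_5 = (1/pi)·(-16*pi**2/5 + 64/125 + 8*pi/5) = 8*(-50*pi**2 + 8 + 25*pi)/(125*pi).

8*(-50*pi**2 + 8 + 25*pi)/(125*pi)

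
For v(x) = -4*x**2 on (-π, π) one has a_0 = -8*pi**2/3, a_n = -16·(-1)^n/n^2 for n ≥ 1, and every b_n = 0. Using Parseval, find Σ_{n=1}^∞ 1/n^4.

pi**4/90

Parseval: a_0^2/2 + Σ a_n^2 = (1/π) ∫_{-π}^{π} v(x)^2 dx = 32*pi**4/5.
Subtract a_0^2/2 = 32*pi**4/9: Σ a_n^2 = 128*pi**4/45.
Since a_n^2 = 256/n^4, Σ 1/n^4 = pi**4/90.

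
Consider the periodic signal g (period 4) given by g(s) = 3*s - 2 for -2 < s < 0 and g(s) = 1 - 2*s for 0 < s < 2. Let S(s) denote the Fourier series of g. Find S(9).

s = 9 differs from s = 1 by 2 full period(s), and the series is 4-periodic.
g is continuous at s = 1 with value -1, so the series converges to -1 there.

-1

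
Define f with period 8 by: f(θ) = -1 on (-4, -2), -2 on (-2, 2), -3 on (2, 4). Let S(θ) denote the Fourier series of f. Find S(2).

-5/2

At θ = 2 the one-sided limits are f(2^-) = -2 and f(2^+) = -3.
By Dirichlet's theorem the series converges to their average, [(-2) + (-3)]/2 = -5/2.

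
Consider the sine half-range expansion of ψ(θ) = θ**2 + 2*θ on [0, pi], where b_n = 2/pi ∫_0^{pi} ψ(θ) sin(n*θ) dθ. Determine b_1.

-8/pi + 4 + 2*pi

b_1 = 2/pi ∫_0^{pi} (θ**2 + 2*θ) sin(θ) dθ.
Integrating by parts twice (tabular method), an antiderivative of (θ**2 + 2*θ) sin(θ) is -θ**2*cos(θ) + 2*θ*sin(θ) - 2*θ*cos(θ) + 2*sin(θ) + 2*cos(θ); evaluating from 0 to pi: ∫_{0}^{pi} (θ**2 + 2*θ) sin(θ) dθ = (-2 + 2*pi + pi**2) - (2) = -4 + 2*pi + pi**2.
Hence b_1 = (2/pi)·(-4 + 2*pi + pi**2) = -8/pi + 4 + 2*pi.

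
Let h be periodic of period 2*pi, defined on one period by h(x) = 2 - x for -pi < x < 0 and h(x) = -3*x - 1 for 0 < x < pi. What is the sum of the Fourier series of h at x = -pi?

1/2 - pi

x = -pi differs from x = pi by -1 full period(s), and the series is 2*pi-periodic.
At x = pi the one-sided limits are h(pi^-) = -3*pi - 1 and h(pi^+) = 2 + pi.
By Dirichlet's theorem the series converges to their average, [(-3*pi - 1) + (2 + pi)]/2 = 1/2 - pi.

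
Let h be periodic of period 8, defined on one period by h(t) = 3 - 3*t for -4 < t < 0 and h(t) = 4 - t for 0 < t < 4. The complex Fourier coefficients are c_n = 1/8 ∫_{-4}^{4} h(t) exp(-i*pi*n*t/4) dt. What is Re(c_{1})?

Since h is real-valued, Re(c_{1}) = 1/8 ∫_{-4}^{4} h(t) cos(pi*t/4) dt = a_{1}/2.
Split the integral at the breakpoints.
Integrating by parts (boundary term plus one more integral), an antiderivative of (3 - 3*t) cos(pi*t/4) is -12*t*sin(pi*t/4)/pi + 12*sin(pi*t/4)/pi - 48*cos(pi*t/4)/pi**2; evaluating from -4 to 0: ∫_{-4}^{0} (3 - 3*t) cos(pi*t/4) dt = (-48/pi**2) - (48/pi**2) = -96/pi**2.
Integrating by parts (boundary term plus one more integral), an antiderivative of (4 - t) cos(pi*t/4) is -4*t*sin(pi*t/4)/pi + 16*sin(pi*t/4)/pi - 16*cos(pi*t/4)/pi**2; evaluating from 0 to 4: ∫_{0}^{4} (4 - t) cos(pi*t/4) dt = (16/pi**2) - (-16/pi**2) = 32/pi**2.
So ∫_{-4}^{4} h(t) cos(pi*t/4) dt = -64/pi**2.
Hence Re(c_{1}) = (1/8)·(-64/pi**2) = -8/pi**2.

-8/pi**2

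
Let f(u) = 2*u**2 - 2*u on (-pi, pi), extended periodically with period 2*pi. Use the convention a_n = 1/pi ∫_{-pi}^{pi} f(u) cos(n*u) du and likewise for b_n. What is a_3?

-8/9

a_3 = 1/pi ∫_{-pi}^{pi} f(u) cos(3*u) du.
Integrating by parts twice (tabular method), an antiderivative of (2*u**2 - 2*u) cos(3*u) is 2*u**2*sin(3*u)/3 - 2*u*sin(3*u)/3 + 4*u*cos(3*u)/9 - 4*sin(3*u)/27 - 2*cos(3*u)/9; evaluating from -pi to pi: ∫_{-pi}^{pi} (2*u**2 - 2*u) cos(3*u) du = (2/9 - 4*pi/9) - (2/9 + 4*pi/9) = -8*pi/9.
Hence a_3 = (1/pi)·(-8*pi/9) = -8/9.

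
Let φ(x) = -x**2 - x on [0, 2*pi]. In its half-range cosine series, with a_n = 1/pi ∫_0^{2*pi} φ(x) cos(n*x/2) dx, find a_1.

a_1 = 1/pi ∫_0^{2*pi} (-x**2 - x) cos(x/2) dx.
Integrating by parts twice (tabular method), an antiderivative of (-x**2 - x) cos(x/2) is -2*x**2*sin(x/2) - 2*x*sin(x/2) - 8*x*cos(x/2) + 16*sin(x/2) - 4*cos(x/2); evaluating from 0 to 2*pi: ∫_{0}^{2*pi} (-x**2 - x) cos(x/2) dx = (4 + 16*pi) - (-4) = 8 + 16*pi.
Hence a_1 = (1/pi)·(8 + 16*pi) = 8/pi + 16.

8/pi + 16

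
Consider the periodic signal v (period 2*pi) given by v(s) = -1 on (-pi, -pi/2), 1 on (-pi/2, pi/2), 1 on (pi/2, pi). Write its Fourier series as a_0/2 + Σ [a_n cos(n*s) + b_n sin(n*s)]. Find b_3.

2/(3*pi)

b_3 = 1/pi ∫_{-pi}^{pi} v(s) sin(3*s) ds.
Split the integral at the breakpoints.
Directly, an antiderivative of (-1) sin(3*s) is cos(3*s)/3; evaluating from -pi to -pi/2: ∫_{-pi}^{-pi/2} (-1) sin(3*s) ds = (0) - (-1/3) = 1/3.
Directly, an antiderivative of (1) sin(3*s) is -cos(3*s)/3; evaluating from -pi/2 to pi/2: ∫_{-pi/2}^{pi/2} (1) sin(3*s) ds = (0) - (0) = 0.
Directly, an antiderivative of (1) sin(3*s) is -cos(3*s)/3; evaluating from pi/2 to pi: ∫_{pi/2}^{pi} (1) sin(3*s) ds = (1/3) - (0) = 1/3.
Summing the pieces and multiplying by (1/pi) gives b_3 = 2/(3*pi).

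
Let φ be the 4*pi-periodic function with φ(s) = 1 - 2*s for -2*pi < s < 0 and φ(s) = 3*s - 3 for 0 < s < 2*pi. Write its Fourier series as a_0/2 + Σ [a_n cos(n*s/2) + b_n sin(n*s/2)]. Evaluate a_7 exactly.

-20/(49*pi)

a_7 = (1/(2*pi)) ∫_{-2*pi}^{2*pi} φ(s) cos(7*s/2) ds.
Split the integral at the breakpoints.
Integrating by parts (boundary term plus one more integral), an antiderivative of (1 - 2*s) cos(7*s/2) is -4*s*sin(7*s/2)/7 + 2*sin(7*s/2)/7 - 8*cos(7*s/2)/49; evaluating from -2*pi to 0: ∫_{-2*pi}^{0} (1 - 2*s) cos(7*s/2) ds = (-8/49) - (8/49) = -16/49.
Integrating by parts (boundary term plus one more integral), an antiderivative of (3*s - 3) cos(7*s/2) is 6*s*sin(7*s/2)/7 - 6*sin(7*s/2)/7 + 12*cos(7*s/2)/49; evaluating from 0 to 2*pi: ∫_{0}^{2*pi} (3*s - 3) cos(7*s/2) ds = (-12/49) - (12/49) = -24/49.
Summing the pieces and multiplying by (1/(2*pi)) gives a_7 = -20/(49*pi).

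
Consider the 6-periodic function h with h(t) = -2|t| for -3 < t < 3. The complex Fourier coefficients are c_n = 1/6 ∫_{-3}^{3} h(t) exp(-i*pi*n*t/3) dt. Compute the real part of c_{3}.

Since h is real-valued, Re(c_{3}) = 1/6 ∫_{-3}^{3} h(t) cos(pi*t) dt = a_{3}/2.
h is even and cos(pi*t) is even, so the integrand is even: ∫_{-3}^{3} h(t) cos(pi*t) dt = 2∫_0^{3} h(t) cos(pi*t) dt.
Integrating by parts (boundary term plus one more integral), an antiderivative of (-2*t) cos(pi*t) is -2*t*sin(pi*t)/pi - 2*cos(pi*t)/pi**2; evaluating from 0 to 3: ∫_{0}^{3} (-2*t) cos(pi*t) dt = (2/pi**2) - (-2/pi**2) = 4/pi**2.
So ∫_{-3}^{3} h(t) cos(pi*t) dt = 8/pi**2.
Hence Re(c_{3}) = (1/6)·(8/pi**2) = 4/(3*pi**2).

4/(3*pi**2)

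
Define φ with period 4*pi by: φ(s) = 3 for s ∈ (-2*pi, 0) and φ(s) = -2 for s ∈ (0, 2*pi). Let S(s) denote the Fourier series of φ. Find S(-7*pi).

-2

s = -7*pi differs from s = pi by -2 full period(s), and the series is 4*pi-periodic.
φ is continuous at s = pi with value -2, so the series converges to -2 there.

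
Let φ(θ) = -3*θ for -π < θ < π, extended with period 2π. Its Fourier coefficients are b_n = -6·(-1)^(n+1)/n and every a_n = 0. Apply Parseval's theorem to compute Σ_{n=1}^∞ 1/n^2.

Parseval: Σ b_n^2 = (1/π) ∫_{-π}^{π} φ(θ)^2 dθ = 6*pi**2.
Σ b_n^2 = Σ 36/n^2, so Σ 1/n^2 = (6*pi**2)/36 = pi**2/6.

pi**2/6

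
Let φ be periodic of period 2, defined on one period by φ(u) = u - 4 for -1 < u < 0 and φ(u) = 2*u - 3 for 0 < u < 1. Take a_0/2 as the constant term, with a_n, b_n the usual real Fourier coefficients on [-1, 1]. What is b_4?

-3/(4*pi)

b_4 = ∫_{-1}^{1} φ(u) sin(4*pi*u) du.
Split the integral at the breakpoints.
Integrating by parts (boundary term plus one more integral), an antiderivative of (u - 4) sin(4*pi*u) is -u*cos(4*pi*u)/(4*pi) + sin(4*pi*u)/(16*pi**2) + cos(4*pi*u)/pi; evaluating from -1 to 0: ∫_{-1}^{0} (u - 4) sin(4*pi*u) du = (1/pi) - (5/(4*pi)) = -1/(4*pi).
Integrating by parts (boundary term plus one more integral), an antiderivative of (2*u - 3) sin(4*pi*u) is -u*cos(4*pi*u)/(2*pi) + sin(4*pi*u)/(8*pi**2) + 3*cos(4*pi*u)/(4*pi); evaluating from 0 to 1: ∫_{0}^{1} (2*u - 3) sin(4*pi*u) du = (1/(4*pi)) - (3/(4*pi)) = -1/(2*pi).
Summing the pieces gives b_4 = -3/(4*pi).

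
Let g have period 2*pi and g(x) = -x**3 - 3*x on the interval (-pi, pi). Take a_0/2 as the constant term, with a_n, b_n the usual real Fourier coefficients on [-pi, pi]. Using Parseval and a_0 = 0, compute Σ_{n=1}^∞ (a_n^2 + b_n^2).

Parseval: a_0^2/2 + Σ_{n≥1} (a_n^2+b_n^2) = 1/pi ∫_{-pi}^{pi} g(x)^2 dx = 2*pi**2*(105 + 42*pi**2 + 5*pi**4)/35.
Subtract a_0^2/2 = 0: Σ (a_n^2+b_n^2) = 2*pi**2*(105 + 42*pi**2 + 5*pi**4)/35.

2*pi**2*(105 + 42*pi**2 + 5*pi**4)/35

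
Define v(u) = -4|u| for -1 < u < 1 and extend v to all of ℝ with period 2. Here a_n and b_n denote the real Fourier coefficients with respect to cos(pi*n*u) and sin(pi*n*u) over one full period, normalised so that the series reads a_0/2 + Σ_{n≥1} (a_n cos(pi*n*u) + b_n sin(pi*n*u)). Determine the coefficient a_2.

a_2 = ∫_{-1}^{1} v(u) cos(2*pi*u) du.
v is even and cos(2*pi*u) is even, so the integrand is even and a_2 = 2 ∫_0^{1} v(u) cos(2*pi*u) du.
Integrating by parts (boundary term plus one more integral), an antiderivative of (-4*u) cos(2*pi*u) is -2*u*sin(2*pi*u)/pi - cos(2*pi*u)/pi**2; evaluating from 0 to 1: ∫_{0}^{1} (-4*u) cos(2*pi*u) du = (-1/pi**2) - (-1/pi**2) = 0.
Hence a_2 = 2·(0) = 0.

0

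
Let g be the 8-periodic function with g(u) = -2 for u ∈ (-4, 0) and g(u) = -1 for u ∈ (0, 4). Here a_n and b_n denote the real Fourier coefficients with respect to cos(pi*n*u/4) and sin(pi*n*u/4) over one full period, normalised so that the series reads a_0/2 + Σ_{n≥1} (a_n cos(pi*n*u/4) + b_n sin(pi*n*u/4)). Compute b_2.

0

b_2 = 1/4 ∫_{-4}^{4} g(u) sin(pi*u/2) du.
Split the integral at the breakpoints.
Directly, an antiderivative of (-2) sin(pi*u/2) is 4*cos(pi*u/2)/pi; evaluating from -4 to 0: ∫_{-4}^{0} (-2) sin(pi*u/2) du = (4/pi) - (4/pi) = 0.
Directly, an antiderivative of (-1) sin(pi*u/2) is 2*cos(pi*u/2)/pi; evaluating from 0 to 4: ∫_{0}^{4} (-1) sin(pi*u/2) du = (2/pi) - (2/pi) = 0.
Summing the pieces and multiplying by (1/4) gives b_2 = 0.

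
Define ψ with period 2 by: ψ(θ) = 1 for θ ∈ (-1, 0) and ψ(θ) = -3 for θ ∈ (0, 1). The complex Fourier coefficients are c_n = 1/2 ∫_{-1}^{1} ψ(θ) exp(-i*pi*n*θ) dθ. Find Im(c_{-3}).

Since ψ is real-valued, Im(c_{-3}) = -1/2 ∫_{-1}^{1} ψ(θ) sin(-3*pi*θ) dθ = b_{3}/2.
Split the integral at the breakpoints.
Directly, an antiderivative of (1) sin(-3*pi*θ) is cos(3*pi*θ)/(3*pi); evaluating from -1 to 0: ∫_{-1}^{0} (1) sin(-3*pi*θ) dθ = (1/(3*pi)) - (-1/(3*pi)) = 2/(3*pi).
Directly, an antiderivative of (-3) sin(-3*pi*θ) is -cos(3*pi*θ)/pi; evaluating from 0 to 1: ∫_{0}^{1} (-3) sin(-3*pi*θ) dθ = (1/pi) - (-1/pi) = 2/pi.
So ∫_{-1}^{1} ψ(θ) sin(-3*pi*θ) dθ = 8/(3*pi).
Hence Im(c_{-3}) = (-1/2)·(8/(3*pi)) = -4/(3*pi).

-4/(3*pi)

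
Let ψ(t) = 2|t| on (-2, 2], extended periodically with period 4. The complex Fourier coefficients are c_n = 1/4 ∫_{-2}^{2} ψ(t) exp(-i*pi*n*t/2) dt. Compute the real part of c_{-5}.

-8/(25*pi**2)

Since ψ is real-valued, Re(c_{-5}) = 1/4 ∫_{-2}^{2} ψ(t) cos(-5*pi*t/2) dt = a_{5}/2.
ψ is even and cos(-5*pi*t/2) is even, so the integrand is even: ∫_{-2}^{2} ψ(t) cos(-5*pi*t/2) dt = 2∫_0^{2} ψ(t) cos(-5*pi*t/2) dt.
Integrating by parts (boundary term plus one more integral), an antiderivative of (2*t) cos(-5*pi*t/2) is 4*t*sin(5*pi*t/2)/(5*pi) + 8*cos(5*pi*t/2)/(25*pi**2); evaluating from 0 to 2: ∫_{0}^{2} (2*t) cos(-5*pi*t/2) dt = (-8/(25*pi**2)) - (8/(25*pi**2)) = -16/(25*pi**2).
So ∫_{-2}^{2} ψ(t) cos(-5*pi*t/2) dt = -32/(25*pi**2).
Hence Re(c_{-5}) = (1/4)·(-32/(25*pi**2)) = -8/(25*pi**2).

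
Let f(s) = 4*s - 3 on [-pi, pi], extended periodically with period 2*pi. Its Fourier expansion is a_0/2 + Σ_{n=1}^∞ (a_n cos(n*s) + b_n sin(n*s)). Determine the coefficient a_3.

a_3 = 1/pi ∫_{-pi}^{pi} f(s) cos(3*s) ds.
Integrating by parts (boundary term plus one more integral), an antiderivative of (4*s - 3) cos(3*s) is 4*s*sin(3*s)/3 - sin(3*s) + 4*cos(3*s)/9; evaluating from -pi to pi: ∫_{-pi}^{pi} (4*s - 3) cos(3*s) ds = (-4/9) - (-4/9) = 0.
Hence a_3 = (1/pi)·(0) = 0.

0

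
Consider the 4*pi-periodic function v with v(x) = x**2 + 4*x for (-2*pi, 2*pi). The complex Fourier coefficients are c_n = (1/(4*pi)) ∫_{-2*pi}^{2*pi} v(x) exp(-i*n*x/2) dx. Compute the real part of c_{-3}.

-8/9

Since v is real-valued, Re(c_{-3}) = (1/(4*pi)) ∫_{-2*pi}^{2*pi} v(x) cos(-3*x/2) dx = a_{3}/2.
Integrating by parts twice (tabular method), an antiderivative of (x**2 + 4*x) cos(-3*x/2) is 2*x**2*sin(3*x/2)/3 + 8*x*sin(3*x/2)/3 + 8*x*cos(3*x/2)/9 - 16*sin(3*x/2)/27 + 16*cos(3*x/2)/9; evaluating from -2*pi to 2*pi: ∫_{-2*pi}^{2*pi} (x**2 + 4*x) cos(-3*x/2) dx = (-16*pi/9 - 16/9) - (-16/9 + 16*pi/9) = -32*pi/9.
Hence Re(c_{-3}) = (1/(4*pi))·(-32*pi/9) = -8/9.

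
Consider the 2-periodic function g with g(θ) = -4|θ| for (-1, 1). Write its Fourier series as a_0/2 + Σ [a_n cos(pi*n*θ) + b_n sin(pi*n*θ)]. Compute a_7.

a_7 = ∫_{-1}^{1} g(θ) cos(7*pi*θ) dθ.
g is even and cos(7*pi*θ) is even, so the integrand is even and a_7 = 2 ∫_0^{1} g(θ) cos(7*pi*θ) dθ.
Integrating by parts (boundary term plus one more integral), an antiderivative of (-4*θ) cos(7*pi*θ) is -4*θ*sin(7*pi*θ)/(7*pi) - 4*cos(7*pi*θ)/(49*pi**2); evaluating from 0 to 1: ∫_{0}^{1} (-4*θ) cos(7*pi*θ) dθ = (4/(49*pi**2)) - (-4/(49*pi**2)) = 8/(49*pi**2).
Hence a_7 = 2·(8/(49*pi**2)) = 16/(49*pi**2).

16/(49*pi**2)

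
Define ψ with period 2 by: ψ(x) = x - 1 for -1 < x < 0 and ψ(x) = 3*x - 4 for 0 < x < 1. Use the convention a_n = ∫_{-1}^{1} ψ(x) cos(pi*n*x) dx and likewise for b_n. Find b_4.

-1/pi

b_4 = ∫_{-1}^{1} ψ(x) sin(4*pi*x) dx.
Split the integral at the breakpoints.
Integrating by parts (boundary term plus one more integral), an antiderivative of (x - 1) sin(4*pi*x) is -x*cos(4*pi*x)/(4*pi) + sin(4*pi*x)/(16*pi**2) + cos(4*pi*x)/(4*pi); evaluating from -1 to 0: ∫_{-1}^{0} (x - 1) sin(4*pi*x) dx = (1/(4*pi)) - (1/(2*pi)) = -1/(4*pi).
Integrating by parts (boundary term plus one more integral), an antiderivative of (3*x - 4) sin(4*pi*x) is -3*x*cos(4*pi*x)/(4*pi) + 3*sin(4*pi*x)/(16*pi**2) + cos(4*pi*x)/pi; evaluating from 0 to 1: ∫_{0}^{1} (3*x - 4) sin(4*pi*x) dx = (1/(4*pi)) - (1/pi) = -3/(4*pi).
Summing the pieces gives b_4 = -1/pi.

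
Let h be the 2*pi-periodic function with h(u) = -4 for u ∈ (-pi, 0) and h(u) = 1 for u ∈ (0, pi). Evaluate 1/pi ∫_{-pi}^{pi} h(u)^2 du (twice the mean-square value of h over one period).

1/pi ∫_{-pi}^{pi} h(u)^2 du = 1/pi · (17*pi) = 17.

17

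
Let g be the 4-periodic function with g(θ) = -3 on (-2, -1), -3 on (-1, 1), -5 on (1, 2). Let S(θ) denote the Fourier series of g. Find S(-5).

-3

θ = -5 differs from θ = -1 by -1 full period(s), and the series is 4-periodic.
g is continuous at θ = -1 with value -3, so the series converges to -3 there.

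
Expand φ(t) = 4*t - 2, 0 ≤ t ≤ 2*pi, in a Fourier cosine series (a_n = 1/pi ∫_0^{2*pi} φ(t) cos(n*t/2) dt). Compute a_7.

a_7 = 1/pi ∫_0^{2*pi} (4*t - 2) cos(7*t/2) dt.
Integrating by parts (boundary term plus one more integral), an antiderivative of (4*t - 2) cos(7*t/2) is 8*t*sin(7*t/2)/7 - 4*sin(7*t/2)/7 + 16*cos(7*t/2)/49; evaluating from 0 to 2*pi: ∫_{0}^{2*pi} (4*t - 2) cos(7*t/2) dt = (-16/49) - (16/49) = -32/49.
Hence a_7 = (1/pi)·(-32/49) = -32/(49*pi).

-32/(49*pi)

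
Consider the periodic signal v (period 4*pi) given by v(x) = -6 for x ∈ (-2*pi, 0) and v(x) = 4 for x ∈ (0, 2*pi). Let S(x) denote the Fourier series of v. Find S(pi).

4

v is continuous at x = pi with value 4, so the series converges to 4 there.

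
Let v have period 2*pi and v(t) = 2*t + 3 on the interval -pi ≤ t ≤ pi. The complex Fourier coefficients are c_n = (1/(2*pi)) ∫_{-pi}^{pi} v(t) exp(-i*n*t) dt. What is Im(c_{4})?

1/2

Since v is real-valued, Im(c_{4}) = -(1/(2*pi)) ∫_{-pi}^{pi} v(t) sin(4*t) dt = -b_{4}/2.
Integrating by parts (boundary term plus one more integral), an antiderivative of (2*t + 3) sin(4*t) is -t*cos(4*t)/2 + sin(4*t)/8 - 3*cos(4*t)/4; evaluating from -pi to pi: ∫_{-pi}^{pi} (2*t + 3) sin(4*t) dt = (-pi/2 - 3/4) - (-3/4 + pi/2) = -pi.
Hence Im(c_{4}) = (-1/(2*pi))·(-pi) = 1/2.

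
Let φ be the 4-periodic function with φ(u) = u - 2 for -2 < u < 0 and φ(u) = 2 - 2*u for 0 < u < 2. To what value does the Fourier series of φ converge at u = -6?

-3

u = -6 differs from u = 2 by -2 full period(s), and the series is 4-periodic.
At u = 2 the one-sided limits are φ(2^-) = -2 and φ(2^+) = -4.
By Dirichlet's theorem the series converges to their average, [(-2) + (-4)]/2 = -3.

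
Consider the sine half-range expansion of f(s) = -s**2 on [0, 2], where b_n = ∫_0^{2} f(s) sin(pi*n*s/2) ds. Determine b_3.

b_3 = ∫_0^{2} (-s**2) sin(3*pi*s/2) ds.
Integrating by parts twice (tabular method), an antiderivative of (-s**2) sin(3*pi*s/2) is 2*s**2*cos(3*pi*s/2)/(3*pi) - 8*s*sin(3*pi*s/2)/(9*pi**2) - 16*cos(3*pi*s/2)/(27*pi**3); evaluating from 0 to 2: ∫_{0}^{2} (-s**2) sin(3*pi*s/2) ds = (8*(2 - 9*pi**2)/(27*pi**3)) - (-16/(27*pi**3)) = 8*(4 - 9*pi**2)/(27*pi**3).
Hence b_3 = 8*(4 - 9*pi**2)/(27*pi**3).

8*(4 - 9*pi**2)/(27*pi**3)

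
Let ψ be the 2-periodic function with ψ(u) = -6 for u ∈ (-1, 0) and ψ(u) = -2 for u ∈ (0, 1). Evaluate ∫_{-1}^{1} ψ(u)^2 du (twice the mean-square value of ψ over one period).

40

∫_{-1}^{1} ψ(u)^2 du = 40.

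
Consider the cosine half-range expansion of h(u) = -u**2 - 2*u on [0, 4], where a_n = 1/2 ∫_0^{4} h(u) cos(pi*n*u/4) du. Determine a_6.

-16/(9*pi**2)

a_6 = 1/2 ∫_0^{4} (-u**2 - 2*u) cos(3*pi*u/2) du.
Integrating by parts twice (tabular method), an antiderivative of (-u**2 - 2*u) cos(3*pi*u/2) is -2*u**2*sin(3*pi*u/2)/(3*pi) - 4*u*sin(3*pi*u/2)/(3*pi) - 8*u*cos(3*pi*u/2)/(9*pi**2) + 16*sin(3*pi*u/2)/(27*pi**3) - 8*cos(3*pi*u/2)/(9*pi**2); evaluating from 0 to 4: ∫_{0}^{4} (-u**2 - 2*u) cos(3*pi*u/2) du = (-40/(9*pi**2)) - (-8/(9*pi**2)) = -32/(9*pi**2).
Hence a_6 = (1/2)·(-32/(9*pi**2)) = -16/(9*pi**2).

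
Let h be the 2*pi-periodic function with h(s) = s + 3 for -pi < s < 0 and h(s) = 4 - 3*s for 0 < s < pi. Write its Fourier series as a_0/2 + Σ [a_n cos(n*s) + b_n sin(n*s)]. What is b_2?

1

b_2 = 1/pi ∫_{-pi}^{pi} h(s) sin(2*s) ds.
Split the integral at the breakpoints.
Integrating by parts (boundary term plus one more integral), an antiderivative of (s + 3) sin(2*s) is -s*cos(2*s)/2 + sin(2*s)/4 - 3*cos(2*s)/2; evaluating from -pi to 0: ∫_{-pi}^{0} (s + 3) sin(2*s) ds = (-3/2) - (-3/2 + pi/2) = -pi/2.
Integrating by parts (boundary term plus one more integral), an antiderivative of (4 - 3*s) sin(2*s) is 3*s*cos(2*s)/2 - 3*sin(2*s)/4 - 2*cos(2*s); evaluating from 0 to pi: ∫_{0}^{pi} (4 - 3*s) sin(2*s) ds = (-2 + 3*pi/2) - (-2) = 3*pi/2.
Summing the pieces and multiplying by (1/pi) gives b_2 = 1.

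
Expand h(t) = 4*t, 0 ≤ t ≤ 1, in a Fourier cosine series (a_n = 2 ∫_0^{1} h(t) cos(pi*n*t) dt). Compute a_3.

-16/(9*pi**2)

a_3 = 2 ∫_0^{1} (4*t) cos(3*pi*t) dt.
Integrating by parts (boundary term plus one more integral), an antiderivative of (4*t) cos(3*pi*t) is 4*t*sin(3*pi*t)/(3*pi) + 4*cos(3*pi*t)/(9*pi**2); evaluating from 0 to 1: ∫_{0}^{1} (4*t) cos(3*pi*t) dt = (-4/(9*pi**2)) - (4/(9*pi**2)) = -8/(9*pi**2).
Hence a_3 = 2·(-8/(9*pi**2)) = -16/(9*pi**2).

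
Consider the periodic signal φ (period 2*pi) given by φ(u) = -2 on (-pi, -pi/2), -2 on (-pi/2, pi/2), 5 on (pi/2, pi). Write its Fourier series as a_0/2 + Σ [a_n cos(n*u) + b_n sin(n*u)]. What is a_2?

0

a_2 = 1/pi ∫_{-pi}^{pi} φ(u) cos(2*u) du.
Split the integral at the breakpoints.
Directly, an antiderivative of (-2) cos(2*u) is -sin(2*u); evaluating from -pi to -pi/2: ∫_{-pi}^{-pi/2} (-2) cos(2*u) du = (0) - (0) = 0.
Directly, an antiderivative of (-2) cos(2*u) is -sin(2*u); evaluating from -pi/2 to pi/2: ∫_{-pi/2}^{pi/2} (-2) cos(2*u) du = (0) - (0) = 0.
Directly, an antiderivative of (5) cos(2*u) is 5*sin(2*u)/2; evaluating from pi/2 to pi: ∫_{pi/2}^{pi} (5) cos(2*u) du = (0) - (0) = 0.
Summing the pieces and multiplying by (1/pi) gives a_2 = 0.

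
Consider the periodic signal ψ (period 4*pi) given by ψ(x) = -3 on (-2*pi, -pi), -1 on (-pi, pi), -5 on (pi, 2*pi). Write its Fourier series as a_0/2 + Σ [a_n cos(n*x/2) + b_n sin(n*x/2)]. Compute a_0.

-5

a_0 = (1/(2*pi)) ∫_{-2*pi}^{2*pi} ψ(x) dx = (1/(2*pi)) · (-10*pi) = -5.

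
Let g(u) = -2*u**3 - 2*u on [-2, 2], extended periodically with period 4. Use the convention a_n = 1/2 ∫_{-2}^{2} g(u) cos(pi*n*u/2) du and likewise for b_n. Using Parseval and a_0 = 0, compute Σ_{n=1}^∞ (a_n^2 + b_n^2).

14176/105

Parseval: a_0^2/2 + Σ_{n≥1} (a_n^2+b_n^2) = 1/2 ∫_{-2}^{2} g(u)^2 du = 14176/105.
Subtract a_0^2/2 = 0: Σ (a_n^2+b_n^2) = 14176/105.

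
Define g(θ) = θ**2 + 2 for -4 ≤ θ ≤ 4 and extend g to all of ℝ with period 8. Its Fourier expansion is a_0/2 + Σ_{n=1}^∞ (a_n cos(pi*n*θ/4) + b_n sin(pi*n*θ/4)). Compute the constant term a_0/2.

a_0 = 1/4 ∫_{-4}^{4} g(θ) dθ = 1/4 · (176/3) = 44/3.
So the constant term a_0/2 = 22/3.

22/3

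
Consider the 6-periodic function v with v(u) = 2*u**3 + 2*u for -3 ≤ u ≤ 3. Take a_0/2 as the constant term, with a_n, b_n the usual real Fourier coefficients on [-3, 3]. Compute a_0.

a_0 = 1/3 ∫_{-3}^{3} v(u) du = 1/3 · (0) = 0.

0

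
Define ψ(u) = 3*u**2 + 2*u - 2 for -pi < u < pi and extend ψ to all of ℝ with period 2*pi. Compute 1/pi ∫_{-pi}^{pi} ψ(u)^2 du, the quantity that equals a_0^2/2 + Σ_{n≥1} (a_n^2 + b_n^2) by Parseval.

-16*pi**2/3 + 8 + 18*pi**4/5

1/pi ∫_{-pi}^{pi} ψ(u)^2 du = 1/pi · (2*pi*(-40*pi**2 + 60 + 27*pi**4)/15) = -16*pi**2/3 + 8 + 18*pi**4/5.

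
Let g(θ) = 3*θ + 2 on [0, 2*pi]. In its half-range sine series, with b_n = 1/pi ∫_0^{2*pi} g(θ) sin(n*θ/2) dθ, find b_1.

b_1 = 1/pi ∫_0^{2*pi} (3*θ + 2) sin(θ/2) dθ.
Integrating by parts (boundary term plus one more integral), an antiderivative of (3*θ + 2) sin(θ/2) is -6*θ*cos(θ/2) + 12*sin(θ/2) - 4*cos(θ/2); evaluating from 0 to 2*pi: ∫_{0}^{2*pi} (3*θ + 2) sin(θ/2) dθ = (4 + 12*pi) - (-4) = 8 + 12*pi.
Hence b_1 = (1/pi)·(8 + 12*pi) = 8/pi + 12.

8/pi + 12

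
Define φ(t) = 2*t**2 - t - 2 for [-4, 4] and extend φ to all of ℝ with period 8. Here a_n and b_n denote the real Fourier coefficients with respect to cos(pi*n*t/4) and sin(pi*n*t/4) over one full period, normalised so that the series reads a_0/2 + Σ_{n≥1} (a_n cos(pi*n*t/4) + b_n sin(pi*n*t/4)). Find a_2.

a_2 = 1/4 ∫_{-4}^{4} φ(t) cos(pi*t/2) dt.
Integrating by parts twice (tabular method), an antiderivative of (2*t**2 - t - 2) cos(pi*t/2) is 4*t**2*sin(pi*t/2)/pi - 2*t*sin(pi*t/2)/pi + 16*t*cos(pi*t/2)/pi**2 - 4*sin(pi*t/2)/pi - 32*sin(pi*t/2)/pi**3 - 4*cos(pi*t/2)/pi**2; evaluating from -4 to 4: ∫_{-4}^{4} (2*t**2 - t - 2) cos(pi*t/2) dt = (60/pi**2) - (-68/pi**2) = 128/pi**2.
Hence a_2 = (1/4)·(128/pi**2) = 32/pi**2.

32/pi**2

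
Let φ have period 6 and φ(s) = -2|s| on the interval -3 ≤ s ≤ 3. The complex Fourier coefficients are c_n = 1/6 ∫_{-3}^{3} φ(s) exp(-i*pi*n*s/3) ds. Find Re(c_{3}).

4/(3*pi**2)

Since φ is real-valued, Re(c_{3}) = 1/6 ∫_{-3}^{3} φ(s) cos(pi*s) ds = a_{3}/2.
φ is even and cos(pi*s) is even, so the integrand is even: ∫_{-3}^{3} φ(s) cos(pi*s) ds = 2∫_0^{3} φ(s) cos(pi*s) ds.
Integrating by parts (boundary term plus one more integral), an antiderivative of (-2*s) cos(pi*s) is -2*s*sin(pi*s)/pi - 2*cos(pi*s)/pi**2; evaluating from 0 to 3: ∫_{0}^{3} (-2*s) cos(pi*s) ds = (2/pi**2) - (-2/pi**2) = 4/pi**2.
So ∫_{-3}^{3} φ(s) cos(pi*s) ds = 8/pi**2.
Hence Re(c_{3}) = (1/6)·(8/pi**2) = 4/(3*pi**2).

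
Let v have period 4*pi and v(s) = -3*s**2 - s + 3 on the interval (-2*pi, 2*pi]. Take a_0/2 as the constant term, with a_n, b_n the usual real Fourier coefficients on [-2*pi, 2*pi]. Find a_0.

a_0 = (1/(2*pi)) ∫_{-2*pi}^{2*pi} v(s) ds = (1/(2*pi)) · (-16*pi**3 + 12*pi) = 6 - 8*pi**2.

6 - 8*pi**2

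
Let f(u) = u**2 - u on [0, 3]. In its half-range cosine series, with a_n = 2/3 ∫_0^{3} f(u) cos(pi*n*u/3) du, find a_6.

a_6 = 2/3 ∫_0^{3} (u**2 - u) cos(2*pi*u) du.
Integrating by parts twice (tabular method), an antiderivative of (u**2 - u) cos(2*pi*u) is u**2*sin(2*pi*u)/(2*pi) - u*sin(2*pi*u)/(2*pi) + u*cos(2*pi*u)/(2*pi**2) - sin(2*pi*u)/(4*pi**3) - cos(2*pi*u)/(4*pi**2); evaluating from 0 to 3: ∫_{0}^{3} (u**2 - u) cos(2*pi*u) du = (5/(4*pi**2)) - (-1/(4*pi**2)) = 3/(2*pi**2).
Hence a_6 = (2/3)·(3/(2*pi**2)) = pi**(-2).

pi**(-2)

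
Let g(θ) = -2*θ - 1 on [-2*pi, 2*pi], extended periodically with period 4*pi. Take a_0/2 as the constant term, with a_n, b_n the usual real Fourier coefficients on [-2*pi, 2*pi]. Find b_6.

4/3

b_6 = (1/(2*pi)) ∫_{-2*pi}^{2*pi} g(θ) sin(3*θ) dθ.
Integrating by parts (boundary term plus one more integral), an antiderivative of (-2*θ - 1) sin(3*θ) is 2*θ*cos(3*θ)/3 - 2*sin(3*θ)/9 + cos(3*θ)/3; evaluating from -2*pi to 2*pi: ∫_{-2*pi}^{2*pi} (-2*θ - 1) sin(3*θ) dθ = (1/3 + 4*pi/3) - (1/3 - 4*pi/3) = 8*pi/3.
Hence b_6 = (1/(2*pi))·(8*pi/3) = 4/3.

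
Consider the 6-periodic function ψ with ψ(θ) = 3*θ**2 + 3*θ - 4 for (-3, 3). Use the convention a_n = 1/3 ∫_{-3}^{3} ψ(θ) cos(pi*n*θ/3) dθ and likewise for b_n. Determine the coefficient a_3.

a_3 = 1/3 ∫_{-3}^{3} ψ(θ) cos(pi*θ) dθ.
Integrating by parts twice (tabular method), an antiderivative of (3*θ**2 + 3*θ - 4) cos(pi*θ) is 3*θ**2*sin(pi*θ)/pi + 3*θ*sin(pi*θ)/pi + 6*θ*cos(pi*θ)/pi**2 - 4*sin(pi*θ)/pi - 6*sin(pi*θ)/pi**3 + 3*cos(pi*θ)/pi**2; evaluating from -3 to 3: ∫_{-3}^{3} (3*θ**2 + 3*θ - 4) cos(pi*θ) dθ = (-21/pi**2) - (15/pi**2) = -36/pi**2.
Hence a_3 = (1/3)·(-36/pi**2) = -12/pi**2.

-12/pi**2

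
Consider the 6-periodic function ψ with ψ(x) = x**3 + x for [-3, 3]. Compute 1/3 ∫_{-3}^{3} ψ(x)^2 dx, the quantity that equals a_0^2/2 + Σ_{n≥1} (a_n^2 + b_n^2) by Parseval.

1/3 ∫_{-3}^{3} ψ(x)^2 dx = 1/3 · (29304/35) = 9768/35.

9768/35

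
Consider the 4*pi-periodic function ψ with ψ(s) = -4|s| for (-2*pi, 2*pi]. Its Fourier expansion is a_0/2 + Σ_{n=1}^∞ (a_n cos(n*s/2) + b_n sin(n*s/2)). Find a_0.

a_0 = (1/(2*pi)) ∫_{-2*pi}^{2*pi} ψ(s) ds = (1/(2*pi)) · (-16*pi**2) = -8*pi.

-8*pi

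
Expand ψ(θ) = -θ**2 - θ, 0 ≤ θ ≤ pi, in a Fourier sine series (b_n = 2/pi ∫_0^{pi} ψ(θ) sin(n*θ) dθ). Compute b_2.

b_2 = 2/pi ∫_0^{pi} (-θ**2 - θ) sin(2*θ) dθ.
Integrating by parts twice (tabular method), an antiderivative of (-θ**2 - θ) sin(2*θ) is θ**2*cos(2*θ)/2 - θ*sin(2*θ)/2 + θ*cos(2*θ)/2 - sin(2*θ)/4 - cos(2*θ)/4; evaluating from 0 to pi: ∫_{0}^{pi} (-θ**2 - θ) sin(2*θ) dθ = (-1/4 + pi/2 + pi**2/2) - (-1/4) = pi*(1 + pi)/2.
Hence b_2 = (2/pi)·(pi*(1 + pi)/2) = 1 + pi.

1 + pi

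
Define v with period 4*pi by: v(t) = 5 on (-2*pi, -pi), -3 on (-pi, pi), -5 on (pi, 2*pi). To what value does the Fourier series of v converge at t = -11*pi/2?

5

t = -11*pi/2 differs from t = -3*pi/2 by -1 full period(s), and the series is 4*pi-periodic.
v is continuous at t = -3*pi/2 with value 5, so the series converges to 5 there.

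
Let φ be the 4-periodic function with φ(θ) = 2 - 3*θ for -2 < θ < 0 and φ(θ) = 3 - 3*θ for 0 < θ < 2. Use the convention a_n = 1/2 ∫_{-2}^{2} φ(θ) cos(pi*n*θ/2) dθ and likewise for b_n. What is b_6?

b_6 = 1/2 ∫_{-2}^{2} φ(θ) sin(3*pi*θ) dθ.
Split the integral at the breakpoints.
Integrating by parts (boundary term plus one more integral), an antiderivative of (2 - 3*θ) sin(3*pi*θ) is θ*cos(3*pi*θ)/pi - sin(3*pi*θ)/(3*pi**2) - 2*cos(3*pi*θ)/(3*pi); evaluating from -2 to 0: ∫_{-2}^{0} (2 - 3*θ) sin(3*pi*θ) dθ = (-2/(3*pi)) - (-8/(3*pi)) = 2/pi.
Integrating by parts (boundary term plus one more integral), an antiderivative of (3 - 3*θ) sin(3*pi*θ) is θ*cos(3*pi*θ)/pi - sin(3*pi*θ)/(3*pi**2) - cos(3*pi*θ)/pi; evaluating from 0 to 2: ∫_{0}^{2} (3 - 3*θ) sin(3*pi*θ) dθ = (1/pi) - (-1/pi) = 2/pi.
Summing the pieces and multiplying by (1/2) gives b_6 = 2/pi.

2/pi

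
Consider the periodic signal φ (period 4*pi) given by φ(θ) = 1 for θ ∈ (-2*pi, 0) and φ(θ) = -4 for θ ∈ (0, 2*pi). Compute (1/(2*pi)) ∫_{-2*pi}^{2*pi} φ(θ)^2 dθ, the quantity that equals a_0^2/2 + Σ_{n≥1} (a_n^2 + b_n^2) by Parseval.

17

(1/(2*pi)) ∫_{-2*pi}^{2*pi} φ(θ)^2 dθ = (1/(2*pi)) · (34*pi) = 17.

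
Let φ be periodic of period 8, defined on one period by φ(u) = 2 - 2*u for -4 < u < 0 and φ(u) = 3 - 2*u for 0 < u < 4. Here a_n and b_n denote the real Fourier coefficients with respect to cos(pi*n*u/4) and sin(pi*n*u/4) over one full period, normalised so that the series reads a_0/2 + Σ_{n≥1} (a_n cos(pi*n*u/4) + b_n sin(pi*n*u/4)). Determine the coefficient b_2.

b_2 = 1/4 ∫_{-4}^{4} φ(u) sin(pi*u/2) du.
Split the integral at the breakpoints.
Integrating by parts (boundary term plus one more integral), an antiderivative of (2 - 2*u) sin(pi*u/2) is 4*u*cos(pi*u/2)/pi - 8*sin(pi*u/2)/pi**2 - 4*cos(pi*u/2)/pi; evaluating from -4 to 0: ∫_{-4}^{0} (2 - 2*u) sin(pi*u/2) du = (-4/pi) - (-20/pi) = 16/pi.
Integrating by parts (boundary term plus one more integral), an antiderivative of (3 - 2*u) sin(pi*u/2) is 4*u*cos(pi*u/2)/pi - 8*sin(pi*u/2)/pi**2 - 6*cos(pi*u/2)/pi; evaluating from 0 to 4: ∫_{0}^{4} (3 - 2*u) sin(pi*u/2) du = (10/pi) - (-6/pi) = 16/pi.
Summing the pieces and multiplying by (1/4) gives b_2 = 8/pi.

8/pi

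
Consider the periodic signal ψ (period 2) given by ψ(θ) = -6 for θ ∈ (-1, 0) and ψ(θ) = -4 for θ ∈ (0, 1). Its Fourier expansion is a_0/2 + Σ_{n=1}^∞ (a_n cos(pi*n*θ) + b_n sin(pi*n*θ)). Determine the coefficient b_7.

b_7 = ∫_{-1}^{1} ψ(θ) sin(7*pi*θ) dθ.
Split the integral at the breakpoints.
Directly, an antiderivative of (-6) sin(7*pi*θ) is 6*cos(7*pi*θ)/(7*pi); evaluating from -1 to 0: ∫_{-1}^{0} (-6) sin(7*pi*θ) dθ = (6/(7*pi)) - (-6/(7*pi)) = 12/(7*pi).
Directly, an antiderivative of (-4) sin(7*pi*θ) is 4*cos(7*pi*θ)/(7*pi); evaluating from 0 to 1: ∫_{0}^{1} (-4) sin(7*pi*θ) dθ = (-4/(7*pi)) - (4/(7*pi)) = -8/(7*pi).
Summing the pieces gives b_7 = 4/(7*pi).

4/(7*pi)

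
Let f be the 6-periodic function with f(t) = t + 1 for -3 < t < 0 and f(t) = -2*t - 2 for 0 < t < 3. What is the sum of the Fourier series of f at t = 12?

-1/2

t = 12 differs from t = 0 by 2 full period(s), and the series is 6-periodic.
At t = 0 the one-sided limits are f(0^-) = 1 and f(0^+) = -2.
By Dirichlet's theorem the series converges to their average, [(1) + (-2)]/2 = -1/2.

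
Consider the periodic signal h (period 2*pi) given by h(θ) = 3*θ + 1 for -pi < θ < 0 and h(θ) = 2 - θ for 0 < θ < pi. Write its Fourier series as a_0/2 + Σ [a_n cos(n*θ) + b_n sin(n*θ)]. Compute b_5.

2*(1 + pi)/(5*pi)

b_5 = 1/pi ∫_{-pi}^{pi} h(θ) sin(5*θ) dθ.
Split the integral at the breakpoints.
Integrating by parts (boundary term plus one more integral), an antiderivative of (3*θ + 1) sin(5*θ) is -3*θ*cos(5*θ)/5 + 3*sin(5*θ)/25 - cos(5*θ)/5; evaluating from -pi to 0: ∫_{-pi}^{0} (3*θ + 1) sin(5*θ) dθ = (-1/5) - (1/5 - 3*pi/5) = -2/5 + 3*pi/5.
Integrating by parts (boundary term plus one more integral), an antiderivative of (2 - θ) sin(5*θ) is θ*cos(5*θ)/5 - sin(5*θ)/25 - 2*cos(5*θ)/5; evaluating from 0 to pi: ∫_{0}^{pi} (2 - θ) sin(5*θ) dθ = (2/5 - pi/5) - (-2/5) = 4/5 - pi/5.
Summing the pieces and multiplying by (1/pi) gives b_5 = 2*(1 + pi)/(5*pi).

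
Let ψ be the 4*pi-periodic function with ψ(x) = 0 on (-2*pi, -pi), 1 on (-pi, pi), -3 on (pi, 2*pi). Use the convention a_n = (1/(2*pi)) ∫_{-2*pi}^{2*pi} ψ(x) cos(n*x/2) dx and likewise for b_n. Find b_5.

-3/(5*pi)

b_5 = (1/(2*pi)) ∫_{-2*pi}^{2*pi} ψ(x) sin(5*x/2) dx.
Split the integral at the breakpoints.
∫_{-2*pi}^{-pi} (0) sin(5*x/2) dx = 0.
Directly, an antiderivative of (1) sin(5*x/2) is -2*cos(5*x/2)/5; evaluating from -pi to pi: ∫_{-pi}^{pi} (1) sin(5*x/2) dx = (0) - (0) = 0.
Directly, an antiderivative of (-3) sin(5*x/2) is 6*cos(5*x/2)/5; evaluating from pi to 2*pi: ∫_{pi}^{2*pi} (-3) sin(5*x/2) dx = (-6/5) - (0) = -6/5.
Summing the pieces and multiplying by (1/(2*pi)) gives b_5 = -3/(5*pi).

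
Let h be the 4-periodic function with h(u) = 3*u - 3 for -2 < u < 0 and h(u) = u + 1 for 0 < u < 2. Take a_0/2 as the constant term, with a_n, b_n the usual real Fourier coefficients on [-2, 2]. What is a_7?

a_7 = 1/2 ∫_{-2}^{2} h(u) cos(7*pi*u/2) du.
Split the integral at the breakpoints.
Integrating by parts (boundary term plus one more integral), an antiderivative of (3*u - 3) cos(7*pi*u/2) is 6*u*sin(7*pi*u/2)/(7*pi) - 6*sin(7*pi*u/2)/(7*pi) + 12*cos(7*pi*u/2)/(49*pi**2); evaluating from -2 to 0: ∫_{-2}^{0} (3*u - 3) cos(7*pi*u/2) du = (12/(49*pi**2)) - (-12/(49*pi**2)) = 24/(49*pi**2).
Integrating by parts (boundary term plus one more integral), an antiderivative of (u + 1) cos(7*pi*u/2) is 2*u*sin(7*pi*u/2)/(7*pi) + 2*sin(7*pi*u/2)/(7*pi) + 4*cos(7*pi*u/2)/(49*pi**2); evaluating from 0 to 2: ∫_{0}^{2} (u + 1) cos(7*pi*u/2) du = (-4/(49*pi**2)) - (4/(49*pi**2)) = -8/(49*pi**2).
Summing the pieces and multiplying by (1/2) gives a_7 = 8/(49*pi**2).

8/(49*pi**2)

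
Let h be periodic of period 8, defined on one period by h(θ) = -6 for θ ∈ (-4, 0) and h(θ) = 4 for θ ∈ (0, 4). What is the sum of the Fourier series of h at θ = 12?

-1

θ = 12 differs from θ = 4 by 1 full period(s), and the series is 8-periodic.
At θ = 4 the one-sided limits are h(4^-) = 4 and h(4^+) = -6.
By Dirichlet's theorem the series converges to their average, [(4) + (-6)]/2 = -1.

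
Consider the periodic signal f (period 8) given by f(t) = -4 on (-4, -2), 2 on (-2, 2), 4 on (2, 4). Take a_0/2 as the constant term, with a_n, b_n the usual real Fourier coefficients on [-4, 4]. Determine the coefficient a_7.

-4/(7*pi)

a_7 = 1/4 ∫_{-4}^{4} f(t) cos(7*pi*t/4) dt.
Split the integral at the breakpoints.
Directly, an antiderivative of (-4) cos(7*pi*t/4) is -16*sin(7*pi*t/4)/(7*pi); evaluating from -4 to -2: ∫_{-4}^{-2} (-4) cos(7*pi*t/4) dt = (-16/(7*pi)) - (0) = -16/(7*pi).
Directly, an antiderivative of (2) cos(7*pi*t/4) is 8*sin(7*pi*t/4)/(7*pi); evaluating from -2 to 2: ∫_{-2}^{2} (2) cos(7*pi*t/4) dt = (-8/(7*pi)) - (8/(7*pi)) = -16/(7*pi).
Directly, an antiderivative of (4) cos(7*pi*t/4) is 16*sin(7*pi*t/4)/(7*pi); evaluating from 2 to 4: ∫_{2}^{4} (4) cos(7*pi*t/4) dt = (0) - (-16/(7*pi)) = 16/(7*pi).
Summing the pieces and multiplying by (1/4) gives a_7 = -4/(7*pi).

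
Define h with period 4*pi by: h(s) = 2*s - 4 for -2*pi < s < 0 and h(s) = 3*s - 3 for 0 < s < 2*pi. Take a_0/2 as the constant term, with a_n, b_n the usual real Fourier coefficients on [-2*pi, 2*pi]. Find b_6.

-5/3

b_6 = (1/(2*pi)) ∫_{-2*pi}^{2*pi} h(s) sin(3*s) ds.
Split the integral at the breakpoints.
Integrating by parts (boundary term plus one more integral), an antiderivative of (2*s - 4) sin(3*s) is -2*s*cos(3*s)/3 + 2*sin(3*s)/9 + 4*cos(3*s)/3; evaluating from -2*pi to 0: ∫_{-2*pi}^{0} (2*s - 4) sin(3*s) ds = (4/3) - (4/3 + 4*pi/3) = -4*pi/3.
Integrating by parts (boundary term plus one more integral), an antiderivative of (3*s - 3) sin(3*s) is -s*cos(3*s) + sin(3*s)/3 + cos(3*s); evaluating from 0 to 2*pi: ∫_{0}^{2*pi} (3*s - 3) sin(3*s) ds = (1 - 2*pi) - (1) = -2*pi.
Summing the pieces and multiplying by (1/(2*pi)) gives b_6 = -5/3.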